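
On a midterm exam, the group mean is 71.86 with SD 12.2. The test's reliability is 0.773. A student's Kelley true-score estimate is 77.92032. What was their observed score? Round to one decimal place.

T̂ = ρX + (1 − ρ)μ  ⇒  X = (T̂ − (1 − ρ)μ) / ρ
X = (77.92032 − 0.227 × 71.86) / 0.773 = (77.92032 − 16.31222) / 0.773 = 61.60810 / 0.773 = 79.700

79.7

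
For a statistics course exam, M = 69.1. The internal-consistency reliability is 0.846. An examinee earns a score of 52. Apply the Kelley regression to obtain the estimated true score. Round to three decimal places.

T̂ = 0.846(52) + 0.154(69.1) = 43.992 + 10.6414 = 54.6334 → 54.633

54.633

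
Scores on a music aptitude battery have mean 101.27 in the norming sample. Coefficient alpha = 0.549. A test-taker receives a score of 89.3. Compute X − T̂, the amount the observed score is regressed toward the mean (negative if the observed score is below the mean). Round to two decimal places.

-5.40

T̂ = ρX + (1 − ρ)μ
  = 0.549 × 89.3 + 0.451 × 101.27
  = 49.0257 + 45.67277
  = 94.6985
  ≈ 94.698
X − T̂ = 89.3 − 94.698 = -5.398 → -5.40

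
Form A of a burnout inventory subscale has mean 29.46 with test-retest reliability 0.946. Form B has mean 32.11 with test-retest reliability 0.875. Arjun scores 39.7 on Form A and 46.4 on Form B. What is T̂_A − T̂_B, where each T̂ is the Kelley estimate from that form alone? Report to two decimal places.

T̂_A = 0.946(39.7) + 0.054(29.46) = 39.1470
T̂_B = 0.875(46.4) + 0.125(32.11) = 44.6138
T̂_A − T̂_B = -5.4667

-5.47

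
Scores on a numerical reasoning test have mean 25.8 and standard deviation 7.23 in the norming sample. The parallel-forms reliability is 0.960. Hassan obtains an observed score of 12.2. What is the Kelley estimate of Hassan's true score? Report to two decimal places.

12.74

T̂ = 0.960(12.2) + 0.040(25.8) = 11.7120 + 1.0320 = 12.744 → 12.74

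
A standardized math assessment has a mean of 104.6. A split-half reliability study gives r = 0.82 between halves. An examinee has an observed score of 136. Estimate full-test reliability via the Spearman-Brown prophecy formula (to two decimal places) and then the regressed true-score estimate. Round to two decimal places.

Spearman-Brown: ρ = 2r/(1 + r) = 2(0.82)/(1 + 0.82) = 1.640/1.82 = 0.9011 → 0.90
T̂ = 0.90(136) + 0.10(104.6) = 122.40 + 10.460 = 132.860 → 132.86

132.86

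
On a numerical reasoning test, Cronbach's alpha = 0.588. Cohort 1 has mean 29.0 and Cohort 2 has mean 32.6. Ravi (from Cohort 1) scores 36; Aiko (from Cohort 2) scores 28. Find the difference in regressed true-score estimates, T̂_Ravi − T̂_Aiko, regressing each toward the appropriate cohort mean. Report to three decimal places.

3.221

T̂_Ravi = 0.588(36) + 0.412(29.0) = 33.11600
T̂_Aiko = 0.588(28) + 0.412(32.6) = 29.89520
Difference = 33.11600 − 29.89520 = 3.22080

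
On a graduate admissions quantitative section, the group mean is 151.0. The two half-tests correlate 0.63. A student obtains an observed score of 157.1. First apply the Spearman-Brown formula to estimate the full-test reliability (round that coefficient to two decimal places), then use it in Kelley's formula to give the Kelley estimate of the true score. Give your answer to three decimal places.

155.697

Spearman-Brown: ρ = 2r/(1 + r) = 2(0.63)/(1 + 0.63) = 1.260/1.63 = 0.7730 → 0.77
T̂ = ρX + (1 − ρ)μ
  = 0.77 × 157.1 + 0.23 × 151.0
  = 120.967 + 34.730
  = 155.6970
  ≈ 155.697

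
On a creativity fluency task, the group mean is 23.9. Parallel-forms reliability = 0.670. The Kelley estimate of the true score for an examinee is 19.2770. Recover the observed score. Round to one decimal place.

T̂ = ρX + (1 − ρ)μ  ⇒  X = (T̂ − (1 − ρ)μ) / ρ
X = (19.2770 − 0.330 × 23.9) / 0.670 = (19.2770 − 7.8870) / 0.670 = 11.3900 / 0.670 = 17.000

17.0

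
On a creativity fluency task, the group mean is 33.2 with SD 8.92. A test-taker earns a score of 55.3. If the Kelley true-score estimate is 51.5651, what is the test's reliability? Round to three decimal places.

0.831

T̂ = ρX + (1 − ρ)μ  ⇒  T̂ − μ = ρ(X − μ)
ρ = (T̂ − μ)/(X − μ) = (51.5651 − 33.2) / (55.3 − 33.2) = 18.3651 / 22.1 = 0.83100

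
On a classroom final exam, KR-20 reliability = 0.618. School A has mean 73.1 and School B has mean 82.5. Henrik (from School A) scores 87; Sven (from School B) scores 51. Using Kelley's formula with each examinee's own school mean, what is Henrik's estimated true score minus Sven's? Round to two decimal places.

18.66

T̂_Henrik = 0.618(87) + 0.382(73.1) = 81.6902
T̂_Sven = 0.618(51) + 0.382(82.5) = 63.0330
Difference = 81.6902 − 63.0330 = 18.6572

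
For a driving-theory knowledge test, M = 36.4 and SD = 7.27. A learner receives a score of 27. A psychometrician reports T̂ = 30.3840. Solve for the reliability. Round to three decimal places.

0.640

T̂ = ρX + (1 − ρ)μ  ⇒  T̂ − μ = ρ(X − μ)
ρ = (T̂ − μ)/(X − μ) = (30.3840 − 36.4) / (27 − 36.4) = -6.0160 / -9.4 = 0.64000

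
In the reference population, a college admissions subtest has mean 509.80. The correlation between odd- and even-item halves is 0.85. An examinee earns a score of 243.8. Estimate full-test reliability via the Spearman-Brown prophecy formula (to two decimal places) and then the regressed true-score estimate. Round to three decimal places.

265.080

Spearman-Brown: ρ = 2r/(1 + r) = 2(0.85)/(1 + 0.85) = 1.700/1.85 = 0.9189 → 0.92
T̂ = ρX + (1 − ρ)μ
  = 0.92 × 243.8 + 0.08 × 509.80
  = 224.296 + 40.7840
  = 265.0800
  ≈ 265.080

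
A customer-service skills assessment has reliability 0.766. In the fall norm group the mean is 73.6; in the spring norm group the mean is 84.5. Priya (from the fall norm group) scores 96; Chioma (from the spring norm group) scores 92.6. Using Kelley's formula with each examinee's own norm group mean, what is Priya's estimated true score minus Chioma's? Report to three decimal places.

T̂_Priya = 0.766(96) + 0.234(73.6) = 90.75840
T̂_Chioma = 0.766(92.6) + 0.234(84.5) = 90.70460
Difference = 90.75840 − 90.70460 = 0.05380

0.054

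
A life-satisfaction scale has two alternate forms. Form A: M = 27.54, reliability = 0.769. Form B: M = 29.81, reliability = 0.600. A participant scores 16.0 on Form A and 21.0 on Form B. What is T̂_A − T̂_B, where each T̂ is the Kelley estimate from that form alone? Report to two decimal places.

-5.86

T̂_A = 0.769(16.0) + 0.231(27.54) = 18.6657
T̂_B = 0.600(21.0) + 0.400(29.81) = 24.5240
T̂_A − T̂_B = -5.8583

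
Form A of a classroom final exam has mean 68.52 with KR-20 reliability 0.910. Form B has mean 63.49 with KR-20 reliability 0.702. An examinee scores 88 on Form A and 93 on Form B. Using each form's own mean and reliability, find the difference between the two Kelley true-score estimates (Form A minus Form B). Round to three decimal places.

2.041

T̂_A = 0.910(88) + 0.090(68.52) = 86.24680
T̂_B = 0.702(93) + 0.298(63.49) = 84.20602
T̂_A − T̂_B = 2.04078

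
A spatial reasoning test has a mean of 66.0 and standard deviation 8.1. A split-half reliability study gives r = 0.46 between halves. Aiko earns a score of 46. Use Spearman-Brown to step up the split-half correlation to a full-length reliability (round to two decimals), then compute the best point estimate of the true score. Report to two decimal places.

53.40

Spearman-Brown: ρ = 2r/(1 + r) = 2(0.46)/(1 + 0.46) = 0.920/1.46 = 0.6301 → 0.63
Weight the observed score by reliability and the mean by (1 − reliability): T̂ = 0.63·46 + 0.37·66.0 = 28.98 + 24.420 = 53.400.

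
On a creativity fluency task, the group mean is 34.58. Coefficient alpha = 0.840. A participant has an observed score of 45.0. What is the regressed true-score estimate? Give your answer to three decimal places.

T̂ = 0.840(45.0) + 0.160(34.58) = 37.8000 + 5.53280 = 43.3328 → 43.333

43.333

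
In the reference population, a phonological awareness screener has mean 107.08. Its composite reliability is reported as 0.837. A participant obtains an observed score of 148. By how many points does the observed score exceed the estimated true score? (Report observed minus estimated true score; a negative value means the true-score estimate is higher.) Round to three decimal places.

T̂ = ρX + (1 − ρ)μ
  = 0.837 × 148 + 0.163 × 107.08
  = 123.876 + 17.45404
  = 141.33004
  ≈ 141.3300
X − T̂ = 148 − 141.3300 = 6.6700 → 6.670

6.670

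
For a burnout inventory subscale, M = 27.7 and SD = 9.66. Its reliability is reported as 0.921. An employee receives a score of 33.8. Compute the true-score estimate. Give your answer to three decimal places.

T̂ = ρX + (1 − ρ)μ
  = 0.921 × 33.8 + 0.079 × 27.7
  = 31.1298 + 2.1883
  = 33.3181
  ≈ 33.318

33.318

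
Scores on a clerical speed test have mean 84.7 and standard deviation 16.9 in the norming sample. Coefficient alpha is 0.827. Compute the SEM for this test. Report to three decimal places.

7.029

SEM = SD · √(1 − ρ) = 16.9 × √0.173 = 16.9 × 0.4159 = 7.0293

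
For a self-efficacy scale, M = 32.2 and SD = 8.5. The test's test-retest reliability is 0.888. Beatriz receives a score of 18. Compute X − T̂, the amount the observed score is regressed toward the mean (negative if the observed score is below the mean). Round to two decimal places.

-1.59

Weight the observed score by reliability and the mean by (1 − reliability): T̂ = 0.888·18 + 0.112·32.2 = 15.984 + 3.6064 = 19.5904.
X − T̂ = 18 − 19.590 = -1.590 → -1.59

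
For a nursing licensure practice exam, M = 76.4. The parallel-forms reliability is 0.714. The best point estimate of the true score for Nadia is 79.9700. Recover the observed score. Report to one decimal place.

81.4

T̂ = ρX + (1 − ρ)μ  ⇒  X = (T̂ − (1 − ρ)μ) / ρ
X = (79.9700 − 0.286 × 76.4) / 0.714 = (79.9700 − 21.8504) / 0.714 = 58.1196 / 0.714 = 81.400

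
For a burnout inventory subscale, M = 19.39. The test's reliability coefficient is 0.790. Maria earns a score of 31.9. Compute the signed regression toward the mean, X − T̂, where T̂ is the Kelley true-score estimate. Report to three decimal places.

T̂ = ρX + (1 − ρ)μ
  = 0.790 × 31.9 + 0.210 × 19.39
  = 25.2010 + 4.07190
  = 29.27290
  ≈ 29.2729
X − T̂ = 31.9 − 29.2729 = 2.6271 → 2.627

2.627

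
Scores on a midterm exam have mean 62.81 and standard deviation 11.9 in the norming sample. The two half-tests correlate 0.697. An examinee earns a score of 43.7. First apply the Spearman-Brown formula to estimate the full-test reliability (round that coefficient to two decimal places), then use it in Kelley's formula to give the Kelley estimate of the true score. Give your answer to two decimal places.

Spearman-Brown: ρ = 2r/(1 + r) = 2(0.697)/(1 + 0.697) = 1.3940/1.697 = 0.8214 → 0.82
T̂ = ρX + (1 − ρ)μ
  = 0.82 × 43.7 + 0.18 × 62.81
  = 35.834 + 11.3058
  = 47.140
  ≈ 47.14

47.14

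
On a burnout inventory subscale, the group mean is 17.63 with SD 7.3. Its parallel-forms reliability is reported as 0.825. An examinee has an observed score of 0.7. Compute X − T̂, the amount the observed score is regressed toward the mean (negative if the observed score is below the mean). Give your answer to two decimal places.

-2.96

T̂ = 0.825(0.7) + 0.175(17.63) = 0.5775 + 3.08525 = 3.6627 → 3.663
X − T̂ = 0.7 − 3.663 = -2.963 → -2.96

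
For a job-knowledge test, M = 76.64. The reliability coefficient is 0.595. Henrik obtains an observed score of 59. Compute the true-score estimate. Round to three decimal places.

Kelley's formula gives T̂ = 0.595·59 + 0.405·76.64 = 35.105 + 31.03920 = 66.1442.

66.144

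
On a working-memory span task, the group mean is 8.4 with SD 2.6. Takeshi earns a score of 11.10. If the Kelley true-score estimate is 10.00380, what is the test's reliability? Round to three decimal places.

0.594

T̂ = ρX + (1 − ρ)μ  ⇒  T̂ − μ = ρ(X − μ)
ρ = (T̂ − μ)/(X − μ) = (10.00380 − 8.4) / (11.10 − 8.4) = 1.60380 / 2.70 = 0.59400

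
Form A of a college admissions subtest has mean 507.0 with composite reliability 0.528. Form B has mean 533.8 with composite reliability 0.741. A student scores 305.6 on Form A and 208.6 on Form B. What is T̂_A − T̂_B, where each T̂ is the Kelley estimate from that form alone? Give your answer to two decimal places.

107.83

T̂_A = 0.528(305.6) + 0.472(507.0) = 400.6608
T̂_B = 0.741(208.6) + 0.259(533.8) = 292.8268
T̂_A − T̂_B = 107.8340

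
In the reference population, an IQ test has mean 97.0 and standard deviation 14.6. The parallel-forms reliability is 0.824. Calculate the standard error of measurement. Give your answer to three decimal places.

SEM = SD · √(1 − ρ) = 14.6 × √0.176 = 14.6 × 0.4195 = 6.1250

6.125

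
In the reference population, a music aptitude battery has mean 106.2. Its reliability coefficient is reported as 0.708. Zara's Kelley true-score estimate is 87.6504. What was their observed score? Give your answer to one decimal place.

80.0

T̂ = ρX + (1 − ρ)μ  ⇒  X = (T̂ − (1 − ρ)μ) / ρ
X = (87.6504 − 0.292 × 106.2) / 0.708 = (87.6504 − 31.0104) / 0.708 = 56.6400 / 0.708 = 80.000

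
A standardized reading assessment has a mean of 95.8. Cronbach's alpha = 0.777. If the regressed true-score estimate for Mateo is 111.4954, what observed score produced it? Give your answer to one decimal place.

T̂ = ρX + (1 − ρ)μ  ⇒  X = (T̂ − (1 − ρ)μ) / ρ
X = (111.4954 − 0.223 × 95.8) / 0.777 = (111.4954 − 21.3634) / 0.777 = 90.1320 / 0.777 = 116.000

116.0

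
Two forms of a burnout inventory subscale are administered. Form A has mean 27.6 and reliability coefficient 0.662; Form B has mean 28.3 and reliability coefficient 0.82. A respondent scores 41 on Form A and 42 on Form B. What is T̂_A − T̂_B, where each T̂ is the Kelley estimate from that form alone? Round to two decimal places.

T̂_A = 0.662(41) + 0.338(27.6) = 36.4708
T̂_B = 0.82(42) + 0.18(28.3) = 39.5340
T̂_A − T̂_B = -3.0632

-3.06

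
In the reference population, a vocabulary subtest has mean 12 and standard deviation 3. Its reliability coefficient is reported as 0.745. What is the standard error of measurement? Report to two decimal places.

1.51

SEM = SD · √(1 − ρ) = 3 × √0.255 = 3 × 0.5050 = 1.515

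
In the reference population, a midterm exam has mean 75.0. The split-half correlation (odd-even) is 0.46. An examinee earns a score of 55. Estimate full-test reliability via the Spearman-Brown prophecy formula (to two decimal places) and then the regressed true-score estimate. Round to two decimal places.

62.40

Spearman-Brown: ρ = 2r/(1 + r) = 2(0.46)/(1 + 0.46) = 0.920/1.46 = 0.6301 → 0.63
T̂ = ρX + (1 − ρ)μ
  = 0.63 × 55 + 0.37 × 75.0
  = 34.65 + 27.750
  = 62.400
  ≈ 62.40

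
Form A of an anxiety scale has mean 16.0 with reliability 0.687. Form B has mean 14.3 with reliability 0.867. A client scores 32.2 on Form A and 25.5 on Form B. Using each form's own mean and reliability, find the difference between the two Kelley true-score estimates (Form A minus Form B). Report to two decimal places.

T̂_A = 0.687(32.2) + 0.313(16.0) = 27.1294
T̂_B = 0.867(25.5) + 0.133(14.3) = 24.0104
T̂_A − T̂_B = 3.1190

3.12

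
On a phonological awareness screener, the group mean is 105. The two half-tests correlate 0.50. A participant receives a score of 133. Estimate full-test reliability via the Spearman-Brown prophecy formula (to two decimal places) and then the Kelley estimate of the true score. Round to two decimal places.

Spearman-Brown: ρ = 2r/(1 + r) = 2(0.50)/(1 + 0.50) = 1.000/1.50 = 0.6667 → 0.67
T̂ = 0.67(133) + 0.33(105) = 89.11 + 34.65 = 123.760 → 123.76

123.76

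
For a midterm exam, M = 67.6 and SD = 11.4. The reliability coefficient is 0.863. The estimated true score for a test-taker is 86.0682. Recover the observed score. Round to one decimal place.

T̂ = ρX + (1 − ρ)μ  ⇒  X = (T̂ − (1 − ρ)μ) / ρ
X = (86.0682 − 0.137 × 67.6) / 0.863 = (86.0682 − 9.2612) / 0.863 = 76.8070 / 0.863 = 89.000

89.0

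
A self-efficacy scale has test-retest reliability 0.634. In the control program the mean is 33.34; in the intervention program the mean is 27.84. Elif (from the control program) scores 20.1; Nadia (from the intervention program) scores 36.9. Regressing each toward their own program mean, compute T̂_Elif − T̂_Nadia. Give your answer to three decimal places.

T̂_Elif = 0.634(20.1) + 0.366(33.34) = 24.94584
T̂_Nadia = 0.634(36.9) + 0.366(27.84) = 33.58404
Difference = 24.94584 − 33.58404 = -8.63820

-8.638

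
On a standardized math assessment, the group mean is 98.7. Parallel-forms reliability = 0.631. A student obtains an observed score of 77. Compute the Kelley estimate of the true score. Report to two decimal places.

T̂ = 0.631(77) + 0.369(98.7) = 48.587 + 36.4203 = 85.007 → 85.01

85.01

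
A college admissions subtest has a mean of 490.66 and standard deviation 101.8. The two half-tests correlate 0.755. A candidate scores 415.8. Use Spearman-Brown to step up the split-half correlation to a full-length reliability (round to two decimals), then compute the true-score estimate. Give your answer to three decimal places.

Spearman-Brown: ρ = 2r/(1 + r) = 2(0.755)/(1 + 0.755) = 1.5100/1.755 = 0.8604 → 0.86
T̂ = ρX + (1 − ρ)μ
  = 0.86 × 415.8 + 0.14 × 490.66
  = 357.588 + 68.6924
  = 426.2804
  ≈ 426.280

426.280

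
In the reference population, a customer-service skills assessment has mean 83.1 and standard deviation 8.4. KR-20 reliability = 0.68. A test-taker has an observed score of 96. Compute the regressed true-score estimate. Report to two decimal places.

91.87

T̂ = ρX + (1 − ρ)μ
  = 0.68 × 96 + 0.32 × 83.1
  = 65.28 + 26.592
  = 91.872
  ≈ 91.87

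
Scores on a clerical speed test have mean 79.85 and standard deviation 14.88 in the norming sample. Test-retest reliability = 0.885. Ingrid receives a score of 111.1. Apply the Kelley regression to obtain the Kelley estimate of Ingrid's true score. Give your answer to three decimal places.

107.506

T̂ = ρX + (1 − ρ)μ
  = 0.885 × 111.1 + 0.115 × 79.85
  = 98.3235 + 9.18275
  = 107.5062
  ≈ 107.506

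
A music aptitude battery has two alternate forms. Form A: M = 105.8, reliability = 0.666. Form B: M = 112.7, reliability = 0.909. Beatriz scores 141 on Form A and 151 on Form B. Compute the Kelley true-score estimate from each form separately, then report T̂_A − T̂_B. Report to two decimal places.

-18.27

T̂_A = 0.666(141) + 0.334(105.8) = 129.2432
T̂_B = 0.909(151) + 0.091(112.7) = 147.5147
T̂_A − T̂_B = -18.2715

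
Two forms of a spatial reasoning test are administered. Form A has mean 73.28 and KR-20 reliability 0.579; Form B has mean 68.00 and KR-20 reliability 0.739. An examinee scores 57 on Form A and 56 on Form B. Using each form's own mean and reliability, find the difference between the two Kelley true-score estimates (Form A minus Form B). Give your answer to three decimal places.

T̂_A = 0.579(57) + 0.421(73.28) = 63.85388
T̂_B = 0.739(56) + 0.261(68.00) = 59.13200
T̂_A − T̂_B = 4.72188

4.722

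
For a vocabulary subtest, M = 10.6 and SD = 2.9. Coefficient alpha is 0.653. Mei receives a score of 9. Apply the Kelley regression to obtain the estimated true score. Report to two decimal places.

T̂ = ρX + (1 − ρ)μ
  = 0.653 × 9 + 0.347 × 10.6
  = 5.877 + 3.6782
  = 9.555
  ≈ 9.56

9.56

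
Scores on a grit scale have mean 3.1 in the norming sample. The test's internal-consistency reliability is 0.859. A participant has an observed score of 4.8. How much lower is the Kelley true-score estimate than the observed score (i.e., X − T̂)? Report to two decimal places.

T̂ = ρX + (1 − ρ)μ
  = 0.859 × 4.8 + 0.141 × 3.1
  = 4.1232 + 0.4371
  = 4.5603
  ≈ 4.560
X − T̂ = 4.8 − 4.560 = 0.240 → 0.24

0.24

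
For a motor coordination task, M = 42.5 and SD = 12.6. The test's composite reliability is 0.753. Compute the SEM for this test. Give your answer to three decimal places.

6.262

SEM = SD · √(1 − ρ) = 12.6 × √0.247 = 12.6 × 0.4970 = 6.2621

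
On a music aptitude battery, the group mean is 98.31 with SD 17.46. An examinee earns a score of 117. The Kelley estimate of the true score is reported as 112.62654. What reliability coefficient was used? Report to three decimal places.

0.766

T̂ = ρX + (1 − ρ)μ  ⇒  T̂ − μ = ρ(X − μ)
ρ = (T̂ − μ)/(X − μ) = (112.62654 − 98.31) / (117 − 98.31) = 14.31654 / 18.69 = 0.76600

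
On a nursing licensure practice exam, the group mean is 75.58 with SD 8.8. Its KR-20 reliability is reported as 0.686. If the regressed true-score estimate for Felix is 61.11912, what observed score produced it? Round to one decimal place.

T̂ = ρX + (1 − ρ)μ  ⇒  X = (T̂ − (1 − ρ)μ) / ρ
X = (61.11912 − 0.314 × 75.58) / 0.686 = (61.11912 − 23.73212) / 0.686 = 37.38700 / 0.686 = 54.500

54.5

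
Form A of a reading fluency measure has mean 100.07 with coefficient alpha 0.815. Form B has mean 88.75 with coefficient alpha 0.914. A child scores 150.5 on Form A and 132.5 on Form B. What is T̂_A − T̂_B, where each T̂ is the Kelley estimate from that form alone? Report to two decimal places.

T̂_A = 0.815(150.5) + 0.185(100.07) = 141.1705
T̂_B = 0.914(132.5) + 0.086(88.75) = 128.7375
T̂_A − T̂_B = 12.4330

12.43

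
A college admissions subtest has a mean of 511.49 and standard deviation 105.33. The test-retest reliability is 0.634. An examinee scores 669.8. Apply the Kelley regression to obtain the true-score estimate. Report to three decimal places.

Regress the observed score toward the mean by the unreliability: T̂ = 0.634·669.8 + 0.366·511.49 = 424.6532 + 187.20534 = 611.8585.

611.859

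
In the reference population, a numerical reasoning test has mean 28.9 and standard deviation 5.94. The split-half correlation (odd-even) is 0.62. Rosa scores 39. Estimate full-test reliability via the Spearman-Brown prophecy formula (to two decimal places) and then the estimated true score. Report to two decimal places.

36.68

Spearman-Brown: ρ = 2r/(1 + r) = 2(0.62)/(1 + 0.62) = 1.240/1.62 = 0.7654 → 0.77
Weight the observed score by reliability and the mean by (1 − reliability): T̂ = 0.77·39 + 0.23·28.9 = 30.03 + 6.647 = 36.677.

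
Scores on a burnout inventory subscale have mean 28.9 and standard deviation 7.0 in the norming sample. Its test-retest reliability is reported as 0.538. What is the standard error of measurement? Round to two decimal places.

SEM = SD · √(1 − ρ) = 7.0 × √0.462 = 7.0 × 0.6797 = 4.758

4.76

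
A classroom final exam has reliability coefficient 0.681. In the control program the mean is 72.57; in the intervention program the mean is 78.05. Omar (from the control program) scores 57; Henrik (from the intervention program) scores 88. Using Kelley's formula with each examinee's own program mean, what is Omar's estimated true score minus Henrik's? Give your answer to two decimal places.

-22.86

T̂_Omar = 0.681(57) + 0.319(72.57) = 61.9668
T̂_Henrik = 0.681(88) + 0.319(78.05) = 84.8260
Difference = 61.9668 − 84.8260 = -22.8591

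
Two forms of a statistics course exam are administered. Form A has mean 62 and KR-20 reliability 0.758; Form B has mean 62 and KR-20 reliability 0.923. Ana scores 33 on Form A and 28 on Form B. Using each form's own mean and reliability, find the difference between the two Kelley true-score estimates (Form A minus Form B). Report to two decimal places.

T̂_A = 0.758(33) + 0.242(62) = 40.0180
T̂_B = 0.923(28) + 0.077(62) = 30.6180
T̂_A − T̂_B = 9.4000

9.40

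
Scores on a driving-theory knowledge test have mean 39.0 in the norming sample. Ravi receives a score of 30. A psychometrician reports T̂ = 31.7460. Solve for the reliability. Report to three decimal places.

T̂ = ρX + (1 − ρ)μ  ⇒  T̂ − μ = ρ(X − μ)
ρ = (T̂ − μ)/(X − μ) = (31.7460 − 39.0) / (30 − 39.0) = -7.2540 / -9.0 = 0.80600

0.806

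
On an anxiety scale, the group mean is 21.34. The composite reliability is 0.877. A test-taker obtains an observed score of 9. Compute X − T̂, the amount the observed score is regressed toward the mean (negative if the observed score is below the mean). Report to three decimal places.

-1.518

T̂ = ρX + (1 − ρ)μ
  = 0.877 × 9 + 0.123 × 21.34
  = 7.893 + 2.62482
  = 10.51782
  ≈ 10.5178
X − T̂ = 9 − 10.5178 = -1.5178 → -1.518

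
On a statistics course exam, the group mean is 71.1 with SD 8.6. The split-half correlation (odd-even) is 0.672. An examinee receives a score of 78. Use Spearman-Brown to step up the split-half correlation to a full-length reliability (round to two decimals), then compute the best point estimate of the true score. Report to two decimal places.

76.62

Spearman-Brown: ρ = 2r/(1 + r) = 2(0.672)/(1 + 0.672) = 1.3440/1.672 = 0.8038 → 0.80
T̂ = ρX + (1 − ρ)μ
  = 0.80 × 78 + 0.20 × 71.1
  = 62.40 + 14.220
  = 76.620
  ≈ 76.62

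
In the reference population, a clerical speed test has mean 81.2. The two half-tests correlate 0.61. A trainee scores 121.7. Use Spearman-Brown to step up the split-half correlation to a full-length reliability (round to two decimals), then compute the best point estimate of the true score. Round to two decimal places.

Spearman-Brown: ρ = 2r/(1 + r) = 2(0.61)/(1 + 0.61) = 1.220/1.61 = 0.7578 → 0.76
T̂ = 0.76(121.7) + 0.24(81.2) = 92.492 + 19.488 = 111.980 → 111.98

111.98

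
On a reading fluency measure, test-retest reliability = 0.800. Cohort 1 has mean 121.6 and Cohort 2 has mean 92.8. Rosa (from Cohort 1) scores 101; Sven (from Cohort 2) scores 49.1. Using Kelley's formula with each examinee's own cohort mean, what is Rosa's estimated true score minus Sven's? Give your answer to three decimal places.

T̂_Rosa = 0.800(101) + 0.200(121.6) = 105.12000
T̂_Sven = 0.800(49.1) + 0.200(92.8) = 57.84000
Difference = 105.12000 − 57.84000 = 47.28000

47.280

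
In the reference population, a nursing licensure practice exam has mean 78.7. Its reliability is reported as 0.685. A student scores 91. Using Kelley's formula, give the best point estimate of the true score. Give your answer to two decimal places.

Kelley's formula gives T̂ = 0.685·91 + 0.315·78.7 = 62.335 + 24.7905 = 87.126.

87.13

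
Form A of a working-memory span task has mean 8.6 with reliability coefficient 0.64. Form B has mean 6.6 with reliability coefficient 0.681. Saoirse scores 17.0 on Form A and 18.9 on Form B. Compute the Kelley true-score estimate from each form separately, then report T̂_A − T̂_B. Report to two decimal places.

T̂_A = 0.64(17.0) + 0.36(8.6) = 13.9760
T̂_B = 0.681(18.9) + 0.319(6.6) = 14.9763
T̂_A − T̂_B = -1.0003

-1.00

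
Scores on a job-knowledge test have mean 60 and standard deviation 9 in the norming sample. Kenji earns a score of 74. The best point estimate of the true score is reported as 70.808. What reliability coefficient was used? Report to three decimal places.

0.772

T̂ = ρX + (1 − ρ)μ  ⇒  T̂ − μ = ρ(X − μ)
ρ = (T̂ − μ)/(X − μ) = (70.808 − 60) / (74 − 60) = 10.808 / 14.0 = 0.77200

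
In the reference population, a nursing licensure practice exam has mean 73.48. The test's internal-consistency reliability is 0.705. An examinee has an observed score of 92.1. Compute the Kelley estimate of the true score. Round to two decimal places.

86.61

Weight the observed score by reliability and the mean by (1 − reliability): T̂ = 0.705·92.1 + 0.295·73.48 = 64.9305 + 21.67660 = 86.607.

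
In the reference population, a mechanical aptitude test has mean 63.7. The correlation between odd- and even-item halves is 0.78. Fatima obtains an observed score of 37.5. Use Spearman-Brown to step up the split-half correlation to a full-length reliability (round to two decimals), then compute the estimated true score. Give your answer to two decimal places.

40.64

Spearman-Brown: ρ = 2r/(1 + r) = 2(0.78)/(1 + 0.78) = 1.560/1.78 = 0.8764 → 0.88
T̂ = ρX + (1 − ρ)μ
  = 0.88 × 37.5 + 0.12 × 63.7
  = 33.000 + 7.644
  = 40.644
  ≈ 40.64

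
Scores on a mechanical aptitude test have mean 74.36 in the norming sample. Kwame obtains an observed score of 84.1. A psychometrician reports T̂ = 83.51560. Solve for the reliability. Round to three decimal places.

T̂ = ρX + (1 − ρ)μ  ⇒  T̂ − μ = ρ(X − μ)
ρ = (T̂ − μ)/(X − μ) = (83.51560 − 74.36) / (84.1 − 74.36) = 9.15560 / 9.74 = 0.94000

0.940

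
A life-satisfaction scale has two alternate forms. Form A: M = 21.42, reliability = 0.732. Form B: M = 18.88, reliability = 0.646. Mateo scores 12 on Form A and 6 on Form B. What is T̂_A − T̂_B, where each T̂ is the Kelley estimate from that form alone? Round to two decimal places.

T̂_A = 0.732(12) + 0.268(21.42) = 14.5246
T̂_B = 0.646(6) + 0.354(18.88) = 10.5595
T̂_A − T̂_B = 3.9650

3.97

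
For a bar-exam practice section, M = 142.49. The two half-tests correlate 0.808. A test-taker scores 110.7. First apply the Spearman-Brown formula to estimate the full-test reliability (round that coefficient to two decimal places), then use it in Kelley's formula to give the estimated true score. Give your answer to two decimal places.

Spearman-Brown: ρ = 2r/(1 + r) = 2(0.808)/(1 + 0.808) = 1.6160/1.808 = 0.8938 → 0.89
Kelley's formula gives T̂ = 0.89·110.7 + 0.11·142.49 = 98.523 + 15.6739 = 114.197.

114.20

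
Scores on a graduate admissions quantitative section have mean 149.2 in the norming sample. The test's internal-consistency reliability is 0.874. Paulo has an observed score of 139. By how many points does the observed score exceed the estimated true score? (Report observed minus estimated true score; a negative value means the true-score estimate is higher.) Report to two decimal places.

-1.29

T̂ = 0.874(139) + 0.126(149.2) = 121.486 + 18.7992 = 140.2852 → 140.285
X − T̂ = 139 − 140.285 = -1.285 → -1.29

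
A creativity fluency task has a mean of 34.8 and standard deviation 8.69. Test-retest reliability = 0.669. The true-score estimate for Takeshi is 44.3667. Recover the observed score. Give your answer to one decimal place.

T̂ = ρX + (1 − ρ)μ  ⇒  X = (T̂ − (1 − ρ)μ) / ρ
X = (44.3667 − 0.331 × 34.8) / 0.669 = (44.3667 − 11.5188) / 0.669 = 32.8479 / 0.669 = 49.100

49.1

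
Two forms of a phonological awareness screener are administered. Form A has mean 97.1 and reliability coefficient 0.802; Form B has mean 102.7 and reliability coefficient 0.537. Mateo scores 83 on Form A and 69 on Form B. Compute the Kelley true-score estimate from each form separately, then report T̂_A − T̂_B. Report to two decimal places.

T̂_A = 0.802(83) + 0.198(97.1) = 85.7918
T̂_B = 0.537(69) + 0.463(102.7) = 84.6031
T̂_A − T̂_B = 1.1887

1.19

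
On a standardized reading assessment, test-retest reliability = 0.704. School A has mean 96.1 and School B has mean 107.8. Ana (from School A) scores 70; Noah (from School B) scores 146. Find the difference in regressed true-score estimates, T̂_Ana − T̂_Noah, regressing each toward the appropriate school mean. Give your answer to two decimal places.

T̂_Ana = 0.704(70) + 0.296(96.1) = 77.7256
T̂_Noah = 0.704(146) + 0.296(107.8) = 134.6928
Difference = 77.7256 − 134.6928 = -56.9672

-56.97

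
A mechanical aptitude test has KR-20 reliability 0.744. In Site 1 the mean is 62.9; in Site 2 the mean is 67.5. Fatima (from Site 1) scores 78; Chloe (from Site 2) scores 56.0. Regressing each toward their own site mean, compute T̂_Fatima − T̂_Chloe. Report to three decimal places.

T̂_Fatima = 0.744(78) + 0.256(62.9) = 74.13440
T̂_Chloe = 0.744(56.0) + 0.256(67.5) = 58.94400
Difference = 74.13440 − 58.94400 = 15.19040

15.190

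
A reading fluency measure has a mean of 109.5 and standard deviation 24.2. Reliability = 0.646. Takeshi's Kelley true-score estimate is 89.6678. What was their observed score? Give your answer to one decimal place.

78.8

T̂ = ρX + (1 − ρ)μ  ⇒  X = (T̂ − (1 − ρ)μ) / ρ
X = (89.6678 − 0.354 × 109.5) / 0.646 = (89.6678 − 38.7630) / 0.646 = 50.9048 / 0.646 = 78.800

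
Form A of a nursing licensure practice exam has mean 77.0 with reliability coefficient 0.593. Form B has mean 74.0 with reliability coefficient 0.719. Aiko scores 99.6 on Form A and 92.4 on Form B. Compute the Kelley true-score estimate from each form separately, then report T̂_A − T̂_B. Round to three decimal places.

T̂_A = 0.593(99.6) + 0.407(77.0) = 90.40180
T̂_B = 0.719(92.4) + 0.281(74.0) = 87.22960
T̂_A − T̂_B = 3.17220

3.172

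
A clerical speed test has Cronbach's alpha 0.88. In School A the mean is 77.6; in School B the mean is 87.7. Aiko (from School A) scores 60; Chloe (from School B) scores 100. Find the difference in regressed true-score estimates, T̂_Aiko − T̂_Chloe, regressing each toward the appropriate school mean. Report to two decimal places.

-36.41

T̂_Aiko = 0.88(60) + 0.12(77.6) = 62.1120
T̂_Chloe = 0.88(100) + 0.12(87.7) = 98.5240
Difference = 62.1120 − 98.5240 = -36.4120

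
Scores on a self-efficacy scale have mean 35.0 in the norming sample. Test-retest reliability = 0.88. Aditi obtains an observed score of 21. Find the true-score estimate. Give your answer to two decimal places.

22.68

T̂ = ρX + (1 − ρ)μ
  = 0.88 × 21 + 0.12 × 35.0
  = 18.48 + 4.200
  = 22.680
  ≈ 22.68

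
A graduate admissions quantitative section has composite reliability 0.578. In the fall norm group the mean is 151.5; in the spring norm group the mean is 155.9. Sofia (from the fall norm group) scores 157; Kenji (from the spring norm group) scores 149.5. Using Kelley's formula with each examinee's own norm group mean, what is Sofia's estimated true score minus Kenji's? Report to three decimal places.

2.478

T̂_Sofia = 0.578(157) + 0.422(151.5) = 154.67900
T̂_Kenji = 0.578(149.5) + 0.422(155.9) = 152.20080
Difference = 154.67900 − 152.20080 = 2.47820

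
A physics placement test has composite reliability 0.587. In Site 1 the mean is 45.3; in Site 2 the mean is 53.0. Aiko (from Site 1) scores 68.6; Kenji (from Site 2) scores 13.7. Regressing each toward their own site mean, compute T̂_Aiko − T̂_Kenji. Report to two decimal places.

29.05

T̂_Aiko = 0.587(68.6) + 0.413(45.3) = 58.9771
T̂_Kenji = 0.587(13.7) + 0.413(53.0) = 29.9309
Difference = 58.9771 − 29.9309 = 29.0462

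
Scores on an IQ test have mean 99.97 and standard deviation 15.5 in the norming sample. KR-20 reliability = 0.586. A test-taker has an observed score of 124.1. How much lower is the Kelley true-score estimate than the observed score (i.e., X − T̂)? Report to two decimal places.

9.99

Kelley's formula gives T̂ = 0.586·124.1 + 0.414·99.97 = 72.7226 + 41.38758 = 114.1102.
X − T̂ = 124.1 − 114.110 = 9.990 → 9.99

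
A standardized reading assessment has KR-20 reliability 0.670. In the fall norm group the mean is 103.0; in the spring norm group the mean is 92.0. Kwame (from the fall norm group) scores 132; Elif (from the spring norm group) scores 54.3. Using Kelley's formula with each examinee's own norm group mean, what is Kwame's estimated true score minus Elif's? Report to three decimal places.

T̂_Kwame = 0.670(132) + 0.330(103.0) = 122.43000
T̂_Elif = 0.670(54.3) + 0.330(92.0) = 66.74100
Difference = 122.43000 − 66.74100 = 55.68900

55.689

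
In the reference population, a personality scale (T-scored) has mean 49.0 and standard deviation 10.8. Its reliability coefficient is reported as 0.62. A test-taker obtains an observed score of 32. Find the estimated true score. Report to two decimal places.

38.46

Weight the observed score by reliability and the mean by (1 − reliability): T̂ = 0.62·32 + 0.38·49.0 = 19.84 + 18.620 = 38.460.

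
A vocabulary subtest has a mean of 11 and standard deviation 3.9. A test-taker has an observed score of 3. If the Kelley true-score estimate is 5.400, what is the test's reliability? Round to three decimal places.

0.700

T̂ = ρX + (1 − ρ)μ  ⇒  T̂ − μ = ρ(X − μ)
ρ = (T̂ − μ)/(X − μ) = (5.400 − 11) / (3 − 11) = -5.600 / -8.0 = 0.70000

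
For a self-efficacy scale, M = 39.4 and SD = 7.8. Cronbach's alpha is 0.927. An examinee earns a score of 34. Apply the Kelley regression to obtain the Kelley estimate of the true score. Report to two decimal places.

34.39

T̂ = ρX + (1 − ρ)μ
  = 0.927 × 34 + 0.073 × 39.4
  = 31.518 + 2.8762
  = 34.394
  ≈ 34.39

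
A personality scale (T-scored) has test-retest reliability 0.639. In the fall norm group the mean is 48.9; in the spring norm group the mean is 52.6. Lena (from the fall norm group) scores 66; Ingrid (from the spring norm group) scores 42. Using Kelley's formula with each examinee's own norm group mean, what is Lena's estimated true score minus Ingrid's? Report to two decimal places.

14.00

T̂_Lena = 0.639(66) + 0.361(48.9) = 59.8269
T̂_Ingrid = 0.639(42) + 0.361(52.6) = 45.8266
Difference = 59.8269 − 45.8266 = 14.0003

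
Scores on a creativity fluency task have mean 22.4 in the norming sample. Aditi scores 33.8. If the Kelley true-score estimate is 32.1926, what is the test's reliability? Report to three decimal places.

T̂ = ρX + (1 − ρ)μ  ⇒  T̂ − μ = ρ(X − μ)
ρ = (T̂ − μ)/(X − μ) = (32.1926 − 22.4) / (33.8 − 22.4) = 9.7926 / 11.4 = 0.85900

0.859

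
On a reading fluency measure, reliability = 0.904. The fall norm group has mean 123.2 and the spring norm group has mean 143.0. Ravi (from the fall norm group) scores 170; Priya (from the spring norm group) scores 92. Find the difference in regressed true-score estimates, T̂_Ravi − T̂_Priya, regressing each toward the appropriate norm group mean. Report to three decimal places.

T̂_Ravi = 0.904(170) + 0.096(123.2) = 165.50720
T̂_Priya = 0.904(92) + 0.096(143.0) = 96.89600
Difference = 165.50720 − 96.89600 = 68.61120

68.611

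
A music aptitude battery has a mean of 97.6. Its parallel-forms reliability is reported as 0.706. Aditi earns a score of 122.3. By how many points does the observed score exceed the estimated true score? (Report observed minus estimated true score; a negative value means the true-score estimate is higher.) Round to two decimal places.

7.26

T̂ = 0.706(122.3) + 0.294(97.6) = 86.3438 + 28.6944 = 115.0382 → 115.038
X − T̂ = 122.3 − 115.038 = 7.262 → 7.26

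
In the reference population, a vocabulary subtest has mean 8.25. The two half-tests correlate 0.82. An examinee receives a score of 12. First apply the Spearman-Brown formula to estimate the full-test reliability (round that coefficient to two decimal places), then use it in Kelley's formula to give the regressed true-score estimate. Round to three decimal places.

Spearman-Brown: ρ = 2r/(1 + r) = 2(0.82)/(1 + 0.82) = 1.640/1.82 = 0.9011 → 0.90
T̂ = 0.90(12) + 0.10(8.25) = 10.80 + 0.8250 = 11.6250 → 11.625

11.625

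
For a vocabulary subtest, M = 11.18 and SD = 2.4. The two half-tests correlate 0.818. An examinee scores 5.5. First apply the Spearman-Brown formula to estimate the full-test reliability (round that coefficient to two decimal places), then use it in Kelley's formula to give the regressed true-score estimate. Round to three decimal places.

6.068

Spearman-Brown: ρ = 2r/(1 + r) = 2(0.818)/(1 + 0.818) = 1.6360/1.818 = 0.8999 → 0.90
Regress the observed score toward the mean by the unreliability: T̂ = 0.90·5.5 + 0.10·11.18 = 4.950 + 1.1180 = 6.0680.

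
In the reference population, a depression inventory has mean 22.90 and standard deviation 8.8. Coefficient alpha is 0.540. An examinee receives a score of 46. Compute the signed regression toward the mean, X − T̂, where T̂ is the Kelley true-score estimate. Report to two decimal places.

T̂ = 0.540(46) + 0.460(22.90) = 24.840 + 10.53400 = 35.3740 → 35.374
X − T̂ = 46 − 35.374 = 10.626 → 10.63

10.63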